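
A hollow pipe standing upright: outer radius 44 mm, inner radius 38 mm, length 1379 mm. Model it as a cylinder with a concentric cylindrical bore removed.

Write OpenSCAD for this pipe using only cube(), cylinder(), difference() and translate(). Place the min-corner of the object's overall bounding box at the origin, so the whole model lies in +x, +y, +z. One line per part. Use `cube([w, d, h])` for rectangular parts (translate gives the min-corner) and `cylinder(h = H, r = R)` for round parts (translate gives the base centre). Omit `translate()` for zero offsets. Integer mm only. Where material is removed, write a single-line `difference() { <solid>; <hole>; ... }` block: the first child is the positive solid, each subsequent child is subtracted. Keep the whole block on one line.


difference() { translate([44, 44, 0]) cylinder(h = 1379, r = 44); translate([44, 44, 0]) cylinder(h = 1379, r = 38); }


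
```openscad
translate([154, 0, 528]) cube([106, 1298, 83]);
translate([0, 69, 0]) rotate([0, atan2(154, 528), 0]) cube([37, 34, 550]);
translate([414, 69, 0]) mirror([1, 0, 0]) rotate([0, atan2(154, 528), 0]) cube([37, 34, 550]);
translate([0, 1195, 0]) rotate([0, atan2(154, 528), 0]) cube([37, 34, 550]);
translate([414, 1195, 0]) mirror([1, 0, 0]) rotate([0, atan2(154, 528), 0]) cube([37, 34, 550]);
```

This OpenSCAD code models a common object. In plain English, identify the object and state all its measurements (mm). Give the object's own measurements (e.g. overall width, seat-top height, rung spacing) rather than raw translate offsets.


A sawhorse. A 106×1298×83 mm beam (x, y, z) sits on two A-frame leg pairs. Each pair is two raked legs of 37×34 mm section (34 mm along y) splaying symmetrically in x. Each leg rises 528 mm vertically over 154 mm of horizontal reach and is 550 mm long along its own axis. Every leg's outer bottom edge rests on the floor and its outer top edge meets a bottom edge of the beam — the left legs (tilting toward +x) meet the beam's −x bottom edge, the right legs (their mirror images, tilting toward −x) meet its +x bottom edge — so the leg tops tuck under the beam, the beam's underside is 528 mm above the floor, and the feet are 414 mm apart outside-to-outside with the beam centred between them. The two leg pairs are set in 69 mm from either end of the beam.


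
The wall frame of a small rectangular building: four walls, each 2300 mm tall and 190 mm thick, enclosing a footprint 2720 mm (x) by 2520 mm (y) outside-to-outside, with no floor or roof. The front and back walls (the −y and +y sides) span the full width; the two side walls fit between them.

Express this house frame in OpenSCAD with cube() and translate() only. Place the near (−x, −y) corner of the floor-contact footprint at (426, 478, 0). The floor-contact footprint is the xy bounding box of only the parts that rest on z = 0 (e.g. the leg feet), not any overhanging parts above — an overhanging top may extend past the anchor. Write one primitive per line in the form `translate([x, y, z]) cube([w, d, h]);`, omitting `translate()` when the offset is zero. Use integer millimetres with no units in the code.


translate([426, 478, 0]) cube([2720, 190, 2300]);
translate([426, 2808, 0]) cube([2720, 190, 2300]);
translate([426, 668, 0]) cube([190, 2140, 2300]);
translate([2956, 668, 0]) cube([190, 2140, 2300]);


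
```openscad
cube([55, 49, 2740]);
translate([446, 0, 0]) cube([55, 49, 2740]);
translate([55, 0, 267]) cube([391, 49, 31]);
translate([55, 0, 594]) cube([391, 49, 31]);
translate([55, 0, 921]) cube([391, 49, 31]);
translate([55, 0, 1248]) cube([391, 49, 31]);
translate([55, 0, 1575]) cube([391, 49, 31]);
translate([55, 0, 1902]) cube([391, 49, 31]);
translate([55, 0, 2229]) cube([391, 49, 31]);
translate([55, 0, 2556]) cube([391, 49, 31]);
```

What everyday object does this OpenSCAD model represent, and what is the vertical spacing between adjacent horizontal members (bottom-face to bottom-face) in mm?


A ladder. The rung spacing is 327 mm.

Two tall 55×49 posts with 8 short bars between them — a ladder. Adjacent rungs sit at z = 267 and z = 594, so the spacing is 594 − 267 = 327 mm.


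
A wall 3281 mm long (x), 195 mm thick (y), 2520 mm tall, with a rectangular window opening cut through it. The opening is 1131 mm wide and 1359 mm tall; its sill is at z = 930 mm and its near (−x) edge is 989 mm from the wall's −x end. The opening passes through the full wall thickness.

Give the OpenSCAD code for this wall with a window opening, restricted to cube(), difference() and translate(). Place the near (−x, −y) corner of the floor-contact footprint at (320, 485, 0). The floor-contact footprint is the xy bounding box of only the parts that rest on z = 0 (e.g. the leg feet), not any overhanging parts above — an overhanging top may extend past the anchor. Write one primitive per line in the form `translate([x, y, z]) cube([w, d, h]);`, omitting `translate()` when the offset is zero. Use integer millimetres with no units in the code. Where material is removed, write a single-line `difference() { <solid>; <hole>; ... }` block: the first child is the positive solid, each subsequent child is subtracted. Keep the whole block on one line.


difference() { translate([320, 485, 0]) cube([3281, 195, 2520]); translate([1309, 485, 930]) cube([1131, 195, 1359]); }


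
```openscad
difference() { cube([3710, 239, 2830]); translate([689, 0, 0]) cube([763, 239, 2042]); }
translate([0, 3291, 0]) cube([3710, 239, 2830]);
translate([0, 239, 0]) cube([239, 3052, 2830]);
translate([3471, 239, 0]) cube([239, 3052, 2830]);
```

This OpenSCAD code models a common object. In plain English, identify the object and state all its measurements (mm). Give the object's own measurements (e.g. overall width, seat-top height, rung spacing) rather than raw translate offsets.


A single room: four walls, each 2830 mm tall and 239 mm thick, enclosing an outside footprint 3710×3530 mm (x × y), no floor or roof. The front and back walls (−y and +y sides) run the full x-width; the side walls fit between their inner faces. A door opening 763 mm wide and 2042 mm tall is cut through the front wall from the floor up, its −x edge 689 mm from the wall's −x end.


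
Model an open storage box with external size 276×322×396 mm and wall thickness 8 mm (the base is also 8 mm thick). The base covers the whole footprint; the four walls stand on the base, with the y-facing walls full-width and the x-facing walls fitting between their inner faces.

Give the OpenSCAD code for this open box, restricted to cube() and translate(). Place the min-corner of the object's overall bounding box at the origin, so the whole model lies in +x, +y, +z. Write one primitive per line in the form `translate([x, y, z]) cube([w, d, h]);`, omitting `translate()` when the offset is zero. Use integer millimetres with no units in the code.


cube([276, 322, 8]);
translate([0, 0, 8]) cube([276, 8, 388]);
translate([0, 314, 8]) cube([276, 8, 388]);
translate([0, 8, 8]) cube([8, 306, 388]);
translate([268, 8, 8]) cube([8, 306, 388]);


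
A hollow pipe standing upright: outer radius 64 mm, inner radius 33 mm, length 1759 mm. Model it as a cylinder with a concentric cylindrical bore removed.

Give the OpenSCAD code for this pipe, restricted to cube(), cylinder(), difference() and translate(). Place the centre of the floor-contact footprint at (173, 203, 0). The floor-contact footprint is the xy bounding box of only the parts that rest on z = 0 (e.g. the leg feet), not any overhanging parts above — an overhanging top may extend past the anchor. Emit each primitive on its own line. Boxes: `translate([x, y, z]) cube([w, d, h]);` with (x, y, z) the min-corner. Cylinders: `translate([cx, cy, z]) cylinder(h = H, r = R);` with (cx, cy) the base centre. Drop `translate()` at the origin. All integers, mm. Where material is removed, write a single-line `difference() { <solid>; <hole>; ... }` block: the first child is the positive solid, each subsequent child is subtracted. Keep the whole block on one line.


difference() { translate([173, 203, 0]) cylinder(h = 1759, r = 64); translate([173, 203, 0]) cylinder(h = 1759, r = 33); }


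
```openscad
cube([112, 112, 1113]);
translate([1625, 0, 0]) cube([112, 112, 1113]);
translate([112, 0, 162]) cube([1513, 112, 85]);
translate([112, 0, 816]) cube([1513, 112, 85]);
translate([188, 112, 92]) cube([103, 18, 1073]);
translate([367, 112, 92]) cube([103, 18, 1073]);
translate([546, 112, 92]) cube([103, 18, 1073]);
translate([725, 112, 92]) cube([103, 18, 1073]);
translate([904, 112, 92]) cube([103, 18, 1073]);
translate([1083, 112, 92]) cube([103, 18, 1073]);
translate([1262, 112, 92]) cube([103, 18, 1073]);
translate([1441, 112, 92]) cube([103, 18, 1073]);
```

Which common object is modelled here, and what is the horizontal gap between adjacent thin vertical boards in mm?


A fence section. The picket gap is 76 mm.

Two posts, two rails, 8 pickets — a fence section. Span 1513 mm holds 8 pickets of 103 mm with 9 equal gaps: ⌊(1513 − 8·103) / 9⌋ = 76 mm.


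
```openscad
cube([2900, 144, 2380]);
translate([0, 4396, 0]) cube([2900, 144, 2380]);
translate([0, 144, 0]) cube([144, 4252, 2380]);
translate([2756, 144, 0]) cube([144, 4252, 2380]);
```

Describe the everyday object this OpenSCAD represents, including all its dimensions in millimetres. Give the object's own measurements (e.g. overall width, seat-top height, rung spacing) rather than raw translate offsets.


The wall frame of a small rectangular building: four walls, each 2380 mm tall and 144 mm thick, enclosing a footprint 2900 mm (x) by 4540 mm (y) outside-to-outside, with no floor or roof. The front and back walls (the −y and +y sides) span the full width; the two side walls fit between them.


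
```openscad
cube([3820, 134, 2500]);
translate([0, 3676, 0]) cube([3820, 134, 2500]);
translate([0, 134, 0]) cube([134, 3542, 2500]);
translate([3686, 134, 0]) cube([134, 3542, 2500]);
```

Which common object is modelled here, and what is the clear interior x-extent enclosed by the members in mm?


A house (or room) frame. The interior width is 3552 mm.

Four 2500 mm walls enclosing a rectangle with no floor or roof — a room or house frame. Outside width is 3820 mm and wall thickness is 134 mm, so the interior width is 3820 − 2 × 134 = 3552 mm.


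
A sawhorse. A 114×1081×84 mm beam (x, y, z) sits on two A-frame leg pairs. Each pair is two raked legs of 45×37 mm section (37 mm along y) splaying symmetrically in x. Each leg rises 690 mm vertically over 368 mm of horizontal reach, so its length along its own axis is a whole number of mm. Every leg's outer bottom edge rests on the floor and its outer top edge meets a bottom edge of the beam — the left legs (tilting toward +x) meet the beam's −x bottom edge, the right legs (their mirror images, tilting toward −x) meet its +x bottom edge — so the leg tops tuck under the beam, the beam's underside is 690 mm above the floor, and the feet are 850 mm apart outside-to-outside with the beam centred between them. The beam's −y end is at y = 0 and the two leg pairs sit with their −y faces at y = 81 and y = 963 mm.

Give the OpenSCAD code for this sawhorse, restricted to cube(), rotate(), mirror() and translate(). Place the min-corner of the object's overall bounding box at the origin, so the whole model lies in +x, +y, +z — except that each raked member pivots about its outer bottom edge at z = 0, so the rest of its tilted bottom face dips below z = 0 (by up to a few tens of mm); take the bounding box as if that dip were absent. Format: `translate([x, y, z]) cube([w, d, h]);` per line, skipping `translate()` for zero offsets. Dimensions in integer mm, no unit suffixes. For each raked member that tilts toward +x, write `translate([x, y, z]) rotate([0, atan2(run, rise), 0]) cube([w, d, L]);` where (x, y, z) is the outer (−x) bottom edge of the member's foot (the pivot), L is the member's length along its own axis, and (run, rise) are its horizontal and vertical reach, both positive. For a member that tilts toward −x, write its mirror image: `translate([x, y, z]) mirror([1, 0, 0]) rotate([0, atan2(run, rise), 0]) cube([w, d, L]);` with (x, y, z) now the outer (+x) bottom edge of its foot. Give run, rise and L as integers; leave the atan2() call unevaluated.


translate([368, 0, 690]) cube([114, 1081, 84]);
translate([0, 81, 0]) rotate([0, atan2(368, 690), 0]) cube([45, 37, 782]);
translate([850, 81, 0]) mirror([1, 0, 0]) rotate([0, atan2(368, 690), 0]) cube([45, 37, 782]);
translate([0, 963, 0]) rotate([0, atan2(368, 690), 0]) cube([45, 37, 782]);
translate([850, 963, 0]) mirror([1, 0, 0]) rotate([0, atan2(368, 690), 0]) cube([45, 37, 782]);


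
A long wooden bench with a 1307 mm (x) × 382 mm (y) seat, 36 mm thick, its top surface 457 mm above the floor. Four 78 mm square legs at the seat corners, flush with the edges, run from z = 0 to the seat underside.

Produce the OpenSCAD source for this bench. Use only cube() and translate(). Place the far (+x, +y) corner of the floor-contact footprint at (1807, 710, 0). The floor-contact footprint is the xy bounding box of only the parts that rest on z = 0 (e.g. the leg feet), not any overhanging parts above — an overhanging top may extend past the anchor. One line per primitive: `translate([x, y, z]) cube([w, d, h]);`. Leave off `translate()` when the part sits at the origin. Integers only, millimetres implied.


translate([500, 328, 421]) cube([1307, 382, 36]);
translate([500, 328, 0]) cube([78, 78, 421]);
translate([500, 632, 0]) cube([78, 78, 421]);
translate([1729, 328, 0]) cube([78, 78, 421]);
translate([1729, 632, 0]) cube([78, 78, 421]);


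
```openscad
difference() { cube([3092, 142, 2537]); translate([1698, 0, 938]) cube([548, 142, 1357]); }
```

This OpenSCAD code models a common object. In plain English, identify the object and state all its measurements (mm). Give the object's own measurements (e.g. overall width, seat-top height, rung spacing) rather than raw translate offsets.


A wall 3092 mm long (x), 142 mm thick (y), 2537 mm tall, with a rectangular window opening cut through it. The opening is 548 mm wide and 1357 mm tall; its sill is at z = 938 mm and its near (−x) edge is 1698 mm from the wall's −x end. The opening passes through the full wall thickness.


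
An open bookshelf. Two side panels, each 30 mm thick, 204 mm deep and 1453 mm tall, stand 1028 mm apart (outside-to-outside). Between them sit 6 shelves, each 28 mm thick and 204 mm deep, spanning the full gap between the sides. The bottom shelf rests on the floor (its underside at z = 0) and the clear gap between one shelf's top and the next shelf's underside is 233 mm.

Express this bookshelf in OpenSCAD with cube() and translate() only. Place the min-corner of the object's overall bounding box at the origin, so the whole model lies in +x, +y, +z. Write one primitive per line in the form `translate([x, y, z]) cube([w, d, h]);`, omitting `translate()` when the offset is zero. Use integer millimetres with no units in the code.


cube([30, 204, 1453]);
translate([998, 0, 0]) cube([30, 204, 1453]);
translate([30, 0, 0]) cube([968, 204, 28]);
translate([30, 0, 261]) cube([968, 204, 28]);
translate([30, 0, 522]) cube([968, 204, 28]);
translate([30, 0, 783]) cube([968, 204, 28]);
translate([30, 0, 1044]) cube([968, 204, 28]);
translate([30, 0, 1305]) cube([968, 204, 28]);


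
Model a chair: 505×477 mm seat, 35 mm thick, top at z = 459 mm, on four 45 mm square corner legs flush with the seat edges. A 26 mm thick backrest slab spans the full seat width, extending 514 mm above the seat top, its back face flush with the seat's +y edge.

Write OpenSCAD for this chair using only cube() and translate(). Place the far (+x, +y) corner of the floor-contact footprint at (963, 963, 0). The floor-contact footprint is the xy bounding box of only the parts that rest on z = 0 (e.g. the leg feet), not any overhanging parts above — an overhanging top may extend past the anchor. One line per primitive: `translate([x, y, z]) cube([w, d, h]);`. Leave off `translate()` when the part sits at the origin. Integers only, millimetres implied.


translate([458, 486, 424]) cube([505, 477, 35]);
translate([458, 486, 0]) cube([45, 45, 424]);
translate([918, 486, 0]) cube([45, 45, 424]);
translate([458, 918, 0]) cube([45, 45, 424]);
translate([918, 918, 0]) cube([45, 45, 424]);
translate([458, 937, 459]) cube([505, 26, 514]);


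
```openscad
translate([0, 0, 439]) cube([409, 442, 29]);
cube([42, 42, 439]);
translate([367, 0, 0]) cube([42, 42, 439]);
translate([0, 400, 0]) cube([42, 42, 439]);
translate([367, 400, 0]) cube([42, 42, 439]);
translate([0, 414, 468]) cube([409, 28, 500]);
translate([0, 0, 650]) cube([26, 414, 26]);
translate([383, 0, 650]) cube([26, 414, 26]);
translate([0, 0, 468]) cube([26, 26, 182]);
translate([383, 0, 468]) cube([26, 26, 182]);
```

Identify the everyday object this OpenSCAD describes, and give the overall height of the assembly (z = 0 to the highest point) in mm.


A chair. The overall height is 968 mm.

A slab on four corner posts with a tall panel at the back — a chair. The seat slab sits at z = 439 with thickness 29, and the 500 mm backrest starts at the seat top, so the overall height is 439 + 29 + 500 = 968 mm.


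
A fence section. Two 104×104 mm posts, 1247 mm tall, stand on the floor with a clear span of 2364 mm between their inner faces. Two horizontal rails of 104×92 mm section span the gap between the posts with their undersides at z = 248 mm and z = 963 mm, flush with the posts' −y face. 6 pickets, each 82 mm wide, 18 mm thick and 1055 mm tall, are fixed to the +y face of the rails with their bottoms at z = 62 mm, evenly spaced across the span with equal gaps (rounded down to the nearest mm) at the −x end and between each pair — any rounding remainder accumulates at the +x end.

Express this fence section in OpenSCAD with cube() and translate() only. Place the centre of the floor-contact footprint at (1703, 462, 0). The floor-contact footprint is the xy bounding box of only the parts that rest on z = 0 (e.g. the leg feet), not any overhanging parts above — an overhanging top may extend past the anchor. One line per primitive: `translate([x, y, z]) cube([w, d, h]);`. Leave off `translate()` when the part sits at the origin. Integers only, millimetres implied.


translate([417, 410, 0]) cube([104, 104, 1247]);
translate([2885, 410, 0]) cube([104, 104, 1247]);
translate([521, 410, 248]) cube([2364, 104, 92]);
translate([521, 410, 963]) cube([2364, 104, 92]);
translate([788, 514, 62]) cube([82, 18, 1055]);
translate([1137, 514, 62]) cube([82, 18, 1055]);
translate([1486, 514, 62]) cube([82, 18, 1055]);
translate([1835, 514, 62]) cube([82, 18, 1055]);
translate([2184, 514, 62]) cube([82, 18, 1055]);
translate([2533, 514, 62]) cube([82, 18, 1055]);


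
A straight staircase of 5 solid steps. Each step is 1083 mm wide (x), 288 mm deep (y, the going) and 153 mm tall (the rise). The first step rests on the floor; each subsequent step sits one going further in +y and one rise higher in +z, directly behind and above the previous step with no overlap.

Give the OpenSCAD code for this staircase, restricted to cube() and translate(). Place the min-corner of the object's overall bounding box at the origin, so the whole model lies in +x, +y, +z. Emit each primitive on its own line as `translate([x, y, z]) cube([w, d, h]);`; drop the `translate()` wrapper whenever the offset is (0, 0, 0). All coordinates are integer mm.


cube([1083, 288, 153]);
translate([0, 288, 153]) cube([1083, 288, 153]);
translate([0, 576, 306]) cube([1083, 288, 153]);
translate([0, 864, 459]) cube([1083, 288, 153]);
translate([0, 1152, 612]) cube([1083, 288, 153]);


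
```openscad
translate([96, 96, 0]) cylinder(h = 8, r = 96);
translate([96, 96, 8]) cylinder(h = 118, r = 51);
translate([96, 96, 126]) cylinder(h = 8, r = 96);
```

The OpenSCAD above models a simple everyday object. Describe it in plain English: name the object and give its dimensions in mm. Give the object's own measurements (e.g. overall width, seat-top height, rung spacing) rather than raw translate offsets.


A spool: two coaxial disc flanges of radius 96 mm and thickness 8 mm, joined by a core cylinder of radius 51 mm and height 118 mm. The lower flange rests on z = 0 and the three cylinders share a vertical axis.


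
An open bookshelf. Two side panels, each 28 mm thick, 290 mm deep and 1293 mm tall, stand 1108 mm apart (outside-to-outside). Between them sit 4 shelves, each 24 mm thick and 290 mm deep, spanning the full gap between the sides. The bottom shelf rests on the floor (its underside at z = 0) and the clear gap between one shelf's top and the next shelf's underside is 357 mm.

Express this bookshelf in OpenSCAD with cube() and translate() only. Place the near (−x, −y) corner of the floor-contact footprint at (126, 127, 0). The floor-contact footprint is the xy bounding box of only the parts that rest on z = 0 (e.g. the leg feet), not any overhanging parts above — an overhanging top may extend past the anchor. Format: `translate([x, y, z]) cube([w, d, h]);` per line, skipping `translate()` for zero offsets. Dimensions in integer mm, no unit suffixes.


translate([126, 127, 0]) cube([28, 290, 1293]);
translate([1206, 127, 0]) cube([28, 290, 1293]);
translate([154, 127, 0]) cube([1052, 290, 24]);
translate([154, 127, 381]) cube([1052, 290, 24]);
translate([154, 127, 762]) cube([1052, 290, 24]);
translate([154, 127, 1143]) cube([1052, 290, 24]);


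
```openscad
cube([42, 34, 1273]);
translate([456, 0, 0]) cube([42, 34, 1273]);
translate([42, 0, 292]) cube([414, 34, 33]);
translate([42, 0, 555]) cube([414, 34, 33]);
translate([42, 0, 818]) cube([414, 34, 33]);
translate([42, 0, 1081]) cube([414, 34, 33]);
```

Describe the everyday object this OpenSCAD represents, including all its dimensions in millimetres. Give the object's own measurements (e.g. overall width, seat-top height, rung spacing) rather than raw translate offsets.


A straight ladder. Two 42×34 mm vertical rails, 1273 mm tall, stand 498 mm apart (outside-to-outside) with their front faces coplanar on the −y side. 4 rungs, each 34 mm deep and 33 mm tall, span between the inner faces of the rails, front faces flush with the rails. The lowest rung's underside is at z = 292 mm and rungs are spaced 263 mm apart (underside to underside).


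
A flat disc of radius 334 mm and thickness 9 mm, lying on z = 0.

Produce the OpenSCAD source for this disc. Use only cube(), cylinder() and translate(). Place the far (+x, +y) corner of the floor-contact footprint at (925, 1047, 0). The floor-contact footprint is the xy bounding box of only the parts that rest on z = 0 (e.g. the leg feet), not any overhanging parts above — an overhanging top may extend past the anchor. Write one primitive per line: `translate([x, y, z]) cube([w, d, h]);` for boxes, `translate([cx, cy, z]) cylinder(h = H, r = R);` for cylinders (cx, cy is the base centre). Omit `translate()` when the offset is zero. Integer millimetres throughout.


translate([591, 713, 0]) cylinder(h = 9, r = 334);


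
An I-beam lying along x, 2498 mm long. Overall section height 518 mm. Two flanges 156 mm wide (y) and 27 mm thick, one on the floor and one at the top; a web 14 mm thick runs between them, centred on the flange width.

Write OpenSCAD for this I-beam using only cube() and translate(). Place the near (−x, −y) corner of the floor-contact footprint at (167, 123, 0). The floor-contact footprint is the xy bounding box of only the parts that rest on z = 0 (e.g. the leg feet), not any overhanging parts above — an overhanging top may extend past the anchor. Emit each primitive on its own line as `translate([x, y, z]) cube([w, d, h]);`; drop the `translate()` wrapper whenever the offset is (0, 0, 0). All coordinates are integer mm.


translate([167, 123, 0]) cube([2498, 156, 27]);
translate([167, 194, 27]) cube([2498, 14, 464]);
translate([167, 123, 491]) cube([2498, 156, 27]);


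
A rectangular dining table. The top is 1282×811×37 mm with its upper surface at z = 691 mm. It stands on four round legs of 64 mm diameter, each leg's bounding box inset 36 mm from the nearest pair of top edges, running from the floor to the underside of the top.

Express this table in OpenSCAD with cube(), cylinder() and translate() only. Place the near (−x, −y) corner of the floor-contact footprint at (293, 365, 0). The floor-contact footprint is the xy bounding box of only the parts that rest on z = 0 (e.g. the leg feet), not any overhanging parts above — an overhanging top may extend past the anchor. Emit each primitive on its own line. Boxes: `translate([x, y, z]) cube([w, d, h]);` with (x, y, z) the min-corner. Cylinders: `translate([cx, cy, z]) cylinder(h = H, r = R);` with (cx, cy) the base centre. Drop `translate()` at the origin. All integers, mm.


translate([257, 329, 654]) cube([1282, 811, 37]);
translate([325, 397, 0]) cylinder(h = 654, r = 32);
translate([1471, 397, 0]) cylinder(h = 654, r = 32);
translate([325, 1072, 0]) cylinder(h = 654, r = 32);
translate([1471, 1072, 0]) cylinder(h = 654, r = 32);


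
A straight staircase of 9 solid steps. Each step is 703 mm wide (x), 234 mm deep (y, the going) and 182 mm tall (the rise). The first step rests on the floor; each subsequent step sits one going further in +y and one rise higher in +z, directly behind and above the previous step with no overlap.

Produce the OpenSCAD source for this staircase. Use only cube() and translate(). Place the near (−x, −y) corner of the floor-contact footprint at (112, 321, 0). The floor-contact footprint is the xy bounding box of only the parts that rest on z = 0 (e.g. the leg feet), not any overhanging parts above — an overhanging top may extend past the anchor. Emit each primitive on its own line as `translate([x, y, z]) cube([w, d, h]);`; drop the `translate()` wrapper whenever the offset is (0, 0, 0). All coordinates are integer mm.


translate([112, 321, 0]) cube([703, 234, 182]);
translate([112, 555, 182]) cube([703, 234, 182]);
translate([112, 789, 364]) cube([703, 234, 182]);
translate([112, 1023, 546]) cube([703, 234, 182]);
translate([112, 1257, 728]) cube([703, 234, 182]);
translate([112, 1491, 910]) cube([703, 234, 182]);
translate([112, 1725, 1092]) cube([703, 234, 182]);
translate([112, 1959, 1274]) cube([703, 234, 182]);
translate([112, 2193, 1456]) cube([703, 234, 182]);


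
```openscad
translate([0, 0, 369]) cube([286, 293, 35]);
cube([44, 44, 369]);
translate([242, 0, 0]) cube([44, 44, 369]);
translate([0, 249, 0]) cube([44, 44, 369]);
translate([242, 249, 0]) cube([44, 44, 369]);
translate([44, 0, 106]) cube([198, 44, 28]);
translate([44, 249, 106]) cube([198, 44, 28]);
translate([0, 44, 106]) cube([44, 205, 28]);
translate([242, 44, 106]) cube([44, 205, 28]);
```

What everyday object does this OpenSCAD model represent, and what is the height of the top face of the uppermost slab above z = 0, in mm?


A stool. The seat height is 404 mm.

A 286×293×35 slab at z = 369 on four corner posts — a stool. The seat top is 369 + 35 = 404 mm.


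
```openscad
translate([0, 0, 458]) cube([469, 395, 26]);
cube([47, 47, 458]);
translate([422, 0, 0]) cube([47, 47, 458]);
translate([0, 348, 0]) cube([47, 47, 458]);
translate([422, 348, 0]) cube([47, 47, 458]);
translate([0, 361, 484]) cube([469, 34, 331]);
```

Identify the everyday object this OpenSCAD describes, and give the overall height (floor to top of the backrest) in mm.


A chair. The overall height is 815 mm.

A slab on four corner posts with a tall panel at the back — a chair. The seat slab sits at z = 458 with thickness 26, and the 331 mm backrest starts at the seat top, so the overall height is 458 + 26 + 331 = 815 mm.


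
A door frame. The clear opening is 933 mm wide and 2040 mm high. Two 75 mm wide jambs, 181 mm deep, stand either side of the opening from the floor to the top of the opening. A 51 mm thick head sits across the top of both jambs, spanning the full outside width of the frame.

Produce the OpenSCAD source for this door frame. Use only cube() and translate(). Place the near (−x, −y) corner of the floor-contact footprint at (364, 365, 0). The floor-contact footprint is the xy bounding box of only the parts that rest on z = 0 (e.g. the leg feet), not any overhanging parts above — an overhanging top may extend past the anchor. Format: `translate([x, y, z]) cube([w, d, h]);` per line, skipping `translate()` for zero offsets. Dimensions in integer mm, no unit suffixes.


translate([364, 365, 0]) cube([75, 181, 2040]);
translate([1372, 365, 0]) cube([75, 181, 2040]);
translate([364, 365, 2040]) cube([1083, 181, 51]);


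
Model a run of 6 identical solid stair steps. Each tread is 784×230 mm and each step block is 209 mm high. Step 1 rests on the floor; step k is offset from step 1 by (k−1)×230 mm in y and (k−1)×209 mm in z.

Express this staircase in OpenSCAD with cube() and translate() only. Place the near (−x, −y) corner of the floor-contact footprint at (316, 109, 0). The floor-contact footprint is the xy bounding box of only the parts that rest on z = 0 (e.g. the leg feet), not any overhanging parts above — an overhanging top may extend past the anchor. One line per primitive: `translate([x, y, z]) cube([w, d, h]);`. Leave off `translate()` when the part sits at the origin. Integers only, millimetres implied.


translate([316, 109, 0]) cube([784, 230, 209]);
translate([316, 339, 209]) cube([784, 230, 209]);
translate([316, 569, 418]) cube([784, 230, 209]);
translate([316, 799, 627]) cube([784, 230, 209]);
translate([316, 1029, 836]) cube([784, 230, 209]);
translate([316, 1259, 1045]) cube([784, 230, 209]);


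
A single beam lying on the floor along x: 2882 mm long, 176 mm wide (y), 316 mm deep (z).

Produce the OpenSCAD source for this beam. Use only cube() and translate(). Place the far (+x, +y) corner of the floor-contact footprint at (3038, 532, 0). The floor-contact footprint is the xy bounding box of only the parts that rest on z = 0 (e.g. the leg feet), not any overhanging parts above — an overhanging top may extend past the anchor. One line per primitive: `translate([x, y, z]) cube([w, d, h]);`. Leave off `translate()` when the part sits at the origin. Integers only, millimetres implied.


translate([156, 356, 0]) cube([2882, 176, 316]);


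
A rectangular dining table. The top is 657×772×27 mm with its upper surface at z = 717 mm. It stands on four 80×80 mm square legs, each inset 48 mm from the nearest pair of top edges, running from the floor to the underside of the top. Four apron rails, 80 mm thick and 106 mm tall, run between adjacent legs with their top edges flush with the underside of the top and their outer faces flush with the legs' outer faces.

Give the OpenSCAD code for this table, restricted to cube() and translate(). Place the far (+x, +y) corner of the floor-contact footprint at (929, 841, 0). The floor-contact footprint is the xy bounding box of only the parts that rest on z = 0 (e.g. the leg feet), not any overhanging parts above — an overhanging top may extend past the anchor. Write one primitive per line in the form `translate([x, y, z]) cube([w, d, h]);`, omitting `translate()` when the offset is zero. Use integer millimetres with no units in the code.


// leg_h = 717 - 27 = 690
// apron z = 690 - 106 = 584
translate([320, 117, 690]) cube([657, 772, 27]);
translate([368, 165, 0]) cube([80, 80, 690]);
translate([849, 165, 0]) cube([80, 80, 690]);
translate([368, 761, 0]) cube([80, 80, 690]);
translate([849, 761, 0]) cube([80, 80, 690]);
translate([448, 165, 584]) cube([401, 80, 106]);
translate([448, 761, 584]) cube([401, 80, 106]);
translate([368, 245, 584]) cube([80, 516, 106]);
translate([849, 245, 584]) cube([80, 516, 106]);


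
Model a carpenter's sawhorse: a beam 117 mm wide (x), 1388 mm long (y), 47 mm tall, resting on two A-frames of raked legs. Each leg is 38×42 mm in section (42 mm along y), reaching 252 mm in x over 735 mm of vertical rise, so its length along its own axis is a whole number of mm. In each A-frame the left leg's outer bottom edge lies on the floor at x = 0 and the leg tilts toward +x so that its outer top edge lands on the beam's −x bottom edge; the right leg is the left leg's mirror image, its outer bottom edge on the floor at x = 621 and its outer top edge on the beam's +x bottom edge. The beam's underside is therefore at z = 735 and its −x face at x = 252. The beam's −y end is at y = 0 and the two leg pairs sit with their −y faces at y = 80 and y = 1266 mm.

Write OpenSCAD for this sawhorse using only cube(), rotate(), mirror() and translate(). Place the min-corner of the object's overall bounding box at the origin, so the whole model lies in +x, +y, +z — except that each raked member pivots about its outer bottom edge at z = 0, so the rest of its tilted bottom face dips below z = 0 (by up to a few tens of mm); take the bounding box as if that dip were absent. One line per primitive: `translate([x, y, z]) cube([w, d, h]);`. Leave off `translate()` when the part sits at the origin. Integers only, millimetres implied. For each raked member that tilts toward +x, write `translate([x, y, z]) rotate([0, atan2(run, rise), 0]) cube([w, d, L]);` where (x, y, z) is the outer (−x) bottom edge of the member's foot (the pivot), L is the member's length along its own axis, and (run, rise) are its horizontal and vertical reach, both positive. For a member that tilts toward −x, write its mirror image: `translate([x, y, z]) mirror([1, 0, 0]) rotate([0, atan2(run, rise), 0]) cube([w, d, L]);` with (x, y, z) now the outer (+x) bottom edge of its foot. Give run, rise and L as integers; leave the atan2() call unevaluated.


translate([252, 0, 735]) cube([117, 1388, 47]);
translate([0, 80, 0]) rotate([0, atan2(252, 735), 0]) cube([38, 42, 777]);
translate([621, 80, 0]) mirror([1, 0, 0]) rotate([0, atan2(252, 735), 0]) cube([38, 42, 777]);
translate([0, 1266, 0]) rotate([0, atan2(252, 735), 0]) cube([38, 42, 777]);
translate([621, 1266, 0]) mirror([1, 0, 0]) rotate([0, atan2(252, 735), 0]) cube([38, 42, 777]);


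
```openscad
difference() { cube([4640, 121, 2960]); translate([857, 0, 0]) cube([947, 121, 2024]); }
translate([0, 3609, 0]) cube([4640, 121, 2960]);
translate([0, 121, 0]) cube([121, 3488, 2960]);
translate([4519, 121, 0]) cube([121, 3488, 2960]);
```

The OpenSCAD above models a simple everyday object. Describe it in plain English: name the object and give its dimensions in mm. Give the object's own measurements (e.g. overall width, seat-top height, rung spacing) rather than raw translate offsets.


A single room: four walls, each 2960 mm tall and 121 mm thick, enclosing an outside footprint 4640×3730 mm (x × y), no floor or roof. The front and back walls (−y and +y sides) run the full x-width; the side walls fit between their inner faces. A door opening 947 mm wide and 2024 mm tall is cut through the front wall from the floor up, its −x edge 857 mm from the wall's −x end.


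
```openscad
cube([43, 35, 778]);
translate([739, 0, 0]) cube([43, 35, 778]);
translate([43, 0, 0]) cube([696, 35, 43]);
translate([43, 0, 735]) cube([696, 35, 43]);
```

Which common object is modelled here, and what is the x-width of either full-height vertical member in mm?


A picture frame. The border width is 43 mm.

Four thin pieces enclosing a rectangular opening — a picture frame. The two full-height stiles are 778 mm tall; the top rail sits at z = 735 and is 43 mm tall, so the border above the opening is 778 − 735 = 43 mm, matching the stile x-width.


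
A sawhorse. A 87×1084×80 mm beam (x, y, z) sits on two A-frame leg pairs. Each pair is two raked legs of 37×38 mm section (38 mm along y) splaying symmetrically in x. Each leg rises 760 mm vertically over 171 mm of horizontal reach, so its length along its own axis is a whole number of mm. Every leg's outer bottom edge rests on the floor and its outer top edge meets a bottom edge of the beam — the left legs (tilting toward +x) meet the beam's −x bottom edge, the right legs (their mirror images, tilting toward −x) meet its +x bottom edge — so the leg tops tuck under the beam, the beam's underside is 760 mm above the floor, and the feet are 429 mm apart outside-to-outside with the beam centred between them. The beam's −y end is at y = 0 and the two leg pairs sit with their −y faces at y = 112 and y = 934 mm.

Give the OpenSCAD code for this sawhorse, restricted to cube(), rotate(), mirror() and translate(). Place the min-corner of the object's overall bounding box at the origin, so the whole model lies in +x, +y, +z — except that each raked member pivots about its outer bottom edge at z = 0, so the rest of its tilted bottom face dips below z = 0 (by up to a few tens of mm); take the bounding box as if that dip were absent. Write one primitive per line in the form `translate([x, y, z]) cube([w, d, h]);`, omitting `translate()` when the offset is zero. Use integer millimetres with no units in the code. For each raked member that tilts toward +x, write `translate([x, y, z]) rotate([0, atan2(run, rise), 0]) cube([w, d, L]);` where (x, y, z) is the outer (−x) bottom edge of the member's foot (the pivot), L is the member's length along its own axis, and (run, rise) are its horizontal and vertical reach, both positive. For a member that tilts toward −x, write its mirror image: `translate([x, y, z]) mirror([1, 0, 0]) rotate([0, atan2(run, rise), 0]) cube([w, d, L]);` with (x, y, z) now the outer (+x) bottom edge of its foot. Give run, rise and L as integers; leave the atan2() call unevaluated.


// leg length = √(171² + 760²) = 779
// right-leg outer foot x = 2·171 + 87 = 429
// beam min-corner = (171, 0, 760)
translate([171, 0, 760]) cube([87, 1084, 80]);
translate([0, 112, 0]) rotate([0, atan2(171, 760), 0]) cube([37, 38, 779]);
translate([429, 112, 0]) mirror([1, 0, 0]) rotate([0, atan2(171, 760), 0]) cube([37, 38, 779]);
translate([0, 934, 0]) rotate([0, atan2(171, 760), 0]) cube([37, 38, 779]);
translate([429, 934, 0]) mirror([1, 0, 0]) rotate([0, atan2(171, 760), 0]) cube([37, 38, 779]);


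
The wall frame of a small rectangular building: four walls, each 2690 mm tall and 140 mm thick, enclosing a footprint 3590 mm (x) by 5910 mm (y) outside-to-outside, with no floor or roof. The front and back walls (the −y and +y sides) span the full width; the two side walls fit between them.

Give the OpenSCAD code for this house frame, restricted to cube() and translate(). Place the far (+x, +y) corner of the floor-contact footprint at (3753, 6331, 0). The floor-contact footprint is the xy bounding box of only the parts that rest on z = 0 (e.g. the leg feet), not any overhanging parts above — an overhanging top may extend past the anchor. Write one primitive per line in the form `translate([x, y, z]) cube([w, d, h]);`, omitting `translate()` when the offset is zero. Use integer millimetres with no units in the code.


translate([163, 421, 0]) cube([3590, 140, 2690]);
translate([163, 6191, 0]) cube([3590, 140, 2690]);
translate([163, 561, 0]) cube([140, 5630, 2690]);
translate([3613, 561, 0]) cube([140, 5630, 2690]);


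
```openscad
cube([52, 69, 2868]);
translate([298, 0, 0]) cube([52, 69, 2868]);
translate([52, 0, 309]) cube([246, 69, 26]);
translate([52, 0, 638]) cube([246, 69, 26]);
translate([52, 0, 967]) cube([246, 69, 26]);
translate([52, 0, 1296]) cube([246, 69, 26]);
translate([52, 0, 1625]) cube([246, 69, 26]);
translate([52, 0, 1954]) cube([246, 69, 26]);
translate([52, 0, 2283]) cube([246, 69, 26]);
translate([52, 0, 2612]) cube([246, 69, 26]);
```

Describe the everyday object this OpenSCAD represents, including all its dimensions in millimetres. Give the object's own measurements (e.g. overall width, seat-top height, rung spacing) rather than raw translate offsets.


A straight ladder. Two 52×69 mm vertical rails, 2868 mm tall, stand 350 mm apart (outside-to-outside) with their front faces coplanar on the −y side. 8 rungs, each 69 mm deep and 26 mm tall, span between the inner faces of the rails, front faces flush with the rails. The lowest rung's underside is at z = 309 mm and rungs are spaced 329 mm apart (underside to underside).
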